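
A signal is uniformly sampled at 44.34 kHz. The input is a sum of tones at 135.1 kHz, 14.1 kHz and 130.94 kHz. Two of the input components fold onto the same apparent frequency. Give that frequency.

fs/2 = 22.17 kHz.
135.1 kHz mod fs = 2.08 kHz.
2.08 kHz ≤ fs/2 = 22.17 kHz, appears at 2.08 kHz.
14.1 kHz ≤ fs/2 = 22.17 kHz, passes unchanged.
130.94 kHz mod fs = 42.26 kHz.
42.26 kHz > fs/2 = 22.17 kHz, folds to fs − 42.26 kHz = 2.08 kHz.
130.94 kHz and 135.1 kHz both map to 2.08 kHz.

2.08 kHz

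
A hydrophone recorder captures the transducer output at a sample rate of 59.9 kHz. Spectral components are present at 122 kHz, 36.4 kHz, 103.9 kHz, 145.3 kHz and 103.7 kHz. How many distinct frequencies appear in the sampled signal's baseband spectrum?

fs/2 = 29.95 kHz.
122 kHz mod fs = 2.2 kHz.
2.2 kHz ≤ fs/2 = 29.95 kHz, appears at 2.2 kHz.
36.4 kHz > fs/2 = 29.95 kHz, folds to fs − 36.4 kHz = 23.5 kHz.
103.9 kHz mod fs = 44 kHz.
44 kHz > fs/2 = 29.95 kHz, folds to fs − 44 kHz = 15.9 kHz.
145.3 kHz mod fs = 25.5 kHz.
25.5 kHz ≤ fs/2 = 29.95 kHz, appears at 25.5 kHz.
103.7 kHz mod fs = 43.8 kHz.
43.8 kHz > fs/2 = 29.95 kHz, folds to fs − 43.8 kHz = 16.1 kHz.
Distinct values: {2.2 kHz, 15.9 kHz, 16.1 kHz, 23.5 kHz, 25.5 kHz} → 5.

5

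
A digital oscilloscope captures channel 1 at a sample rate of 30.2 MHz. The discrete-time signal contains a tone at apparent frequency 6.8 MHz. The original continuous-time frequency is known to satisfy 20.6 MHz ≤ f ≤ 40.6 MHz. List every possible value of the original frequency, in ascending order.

23.4 MHz, 37 MHz

Frequencies that alias to 6.8 MHz are k·fs ± 6.8 MHz for integer k ≥ 0.
k=0: 6.8 MHz.
k=1: 23.4 MHz, 37 MHz.
k=2: 53.6 MHz, 67.2 MHz.
Within [20.6 MHz, 40.6 MHz]: 23.4 MHz, 37 MHz.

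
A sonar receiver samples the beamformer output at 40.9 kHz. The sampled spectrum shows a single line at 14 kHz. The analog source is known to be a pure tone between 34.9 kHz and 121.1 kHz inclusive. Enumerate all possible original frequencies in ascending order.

Frequencies that alias to 14 kHz are k·fs ± 14 kHz for integer k ≥ 0.
k=0: 14 kHz.
k=1: 26.9 kHz, 54.9 kHz.
k=2: 67.8 kHz, 95.8 kHz.
k=3: 108.7 kHz, 136.7 kHz.
k=4: 149.6 kHz, 177.6 kHz.
Within [34.9 kHz, 121.1 kHz]: 54.9 kHz, 67.8 kHz, 95.8 kHz, 108.7 kHz.

54.9 kHz, 67.8 kHz, 95.8 kHz, 108.7 kHz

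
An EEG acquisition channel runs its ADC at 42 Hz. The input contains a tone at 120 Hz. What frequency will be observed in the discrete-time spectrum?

6 Hz

120 Hz mod fs = 36 Hz.
36 Hz > fs/2 = 21 Hz, folds to fs − 36 Hz = 6 Hz.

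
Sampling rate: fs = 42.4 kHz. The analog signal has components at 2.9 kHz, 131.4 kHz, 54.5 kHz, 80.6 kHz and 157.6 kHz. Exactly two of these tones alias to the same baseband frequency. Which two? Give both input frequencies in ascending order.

fs/2 = 21.2 kHz.
2.9 kHz ≤ fs/2 = 21.2 kHz, passes unchanged.
131.4 kHz mod fs = 4.2 kHz.
4.2 kHz ≤ fs/2 = 21.2 kHz, appears at 4.2 kHz.
54.5 kHz mod fs = 12.1 kHz.
12.1 kHz ≤ fs/2 = 21.2 kHz, appears at 12.1 kHz.
80.6 kHz mod fs = 38.2 kHz.
38.2 kHz > fs/2 = 21.2 kHz, folds to fs − 38.2 kHz = 4.2 kHz.
157.6 kHz mod fs = 30.4 kHz.
30.4 kHz > fs/2 = 21.2 kHz, folds to fs − 30.4 kHz = 12 kHz.
80.6 kHz and 131.4 kHz both map to 4.2 kHz.

80.6 kHz, 131.4 kHz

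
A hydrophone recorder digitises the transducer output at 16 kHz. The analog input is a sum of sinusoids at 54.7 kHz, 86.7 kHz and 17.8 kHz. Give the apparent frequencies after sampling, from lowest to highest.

fs/2 = 8 kHz.
54.7 kHz mod fs = 6.7 kHz.
6.7 kHz ≤ fs/2 = 8 kHz, appears at 6.7 kHz.
86.7 kHz mod fs = 6.7 kHz.
6.7 kHz ≤ fs/2 = 8 kHz, appears at 6.7 kHz.
17.8 kHz mod fs = 1.8 kHz.
1.8 kHz ≤ fs/2 = 8 kHz, appears at 1.8 kHz.
Distinct values: {1.8 kHz, 6.7 kHz}.

1.8 kHz, 6.7 kHz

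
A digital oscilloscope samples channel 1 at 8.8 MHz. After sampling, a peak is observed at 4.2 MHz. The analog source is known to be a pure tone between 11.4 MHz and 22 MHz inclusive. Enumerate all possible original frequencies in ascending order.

13 MHz, 13.4 MHz, 21.8 MHz

Frequencies that alias to 4.2 MHz are k·fs ± 4.2 MHz for integer k ≥ 0.
k=0: 4.2 MHz.
k=1: 4.6 MHz, 13 MHz.
k=2: 13.4 MHz, 21.8 MHz.
k=3: 22.2 MHz, 30.6 MHz.
Within [11.4 MHz, 22 MHz]: 13 MHz, 13.4 MHz, 21.8 MHz.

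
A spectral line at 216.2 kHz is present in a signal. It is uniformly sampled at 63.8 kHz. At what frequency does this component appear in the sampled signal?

24.8 kHz

216.2 kHz mod fs = 24.8 kHz.
24.8 kHz ≤ fs/2 = 31.9 kHz, appears at 24.8 kHz.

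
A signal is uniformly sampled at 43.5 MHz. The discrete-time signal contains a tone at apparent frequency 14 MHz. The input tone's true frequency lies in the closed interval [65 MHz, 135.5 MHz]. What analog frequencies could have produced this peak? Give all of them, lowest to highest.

Frequencies that alias to 14 MHz are k·fs ± 14 MHz for integer k ≥ 0.
k=0: 14 MHz.
k=1: 29.5 MHz, 57.5 MHz.
k=2: 73 MHz, 101 MHz.
k=3: 116.5 MHz, 144.5 MHz.
k=4: 160 MHz, 188 MHz.
Within [65 MHz, 135.5 MHz]: 73 MHz, 101 MHz, 116.5 MHz.

73 MHz, 101 MHz, 116.5 MHz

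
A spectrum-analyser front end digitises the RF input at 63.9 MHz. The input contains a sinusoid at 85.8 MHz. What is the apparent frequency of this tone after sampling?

21.9 MHz

85.8 MHz mod fs = 21.9 MHz.
21.9 MHz ≤ fs/2 = 31.95 MHz, appears at 21.9 MHz.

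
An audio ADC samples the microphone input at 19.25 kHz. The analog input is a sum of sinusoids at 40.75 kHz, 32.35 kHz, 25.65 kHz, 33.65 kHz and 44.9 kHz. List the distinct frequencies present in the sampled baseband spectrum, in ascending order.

fs/2 = 9.625 kHz.
40.75 kHz mod fs = 2.25 kHz.
2.25 kHz ≤ fs/2 = 9.625 kHz, appears at 2.25 kHz.
32.35 kHz mod fs = 13.1 kHz.
13.1 kHz > fs/2 = 9.625 kHz, folds to fs − 13.1 kHz = 6.15 kHz.
25.65 kHz mod fs = 6.4 kHz.
6.4 kHz ≤ fs/2 = 9.625 kHz, appears at 6.4 kHz.
33.65 kHz mod fs = 14.4 kHz.
14.4 kHz > fs/2 = 9.625 kHz, folds to fs − 14.4 kHz = 4.85 kHz.
44.9 kHz mod fs = 6.4 kHz.
6.4 kHz ≤ fs/2 = 9.625 kHz, appears at 6.4 kHz.
Distinct values: {2.25 kHz, 4.85 kHz, 6.15 kHz, 6.4 kHz}.

2.25 kHz, 4.85 kHz, 6.15 kHz, 6.4 kHz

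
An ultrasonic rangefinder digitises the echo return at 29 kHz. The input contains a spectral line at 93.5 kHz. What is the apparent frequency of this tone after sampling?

6.5 kHz

93.5 kHz mod fs = 6.5 kHz.
6.5 kHz ≤ fs/2 = 14.5 kHz, appears at 6.5 kHz.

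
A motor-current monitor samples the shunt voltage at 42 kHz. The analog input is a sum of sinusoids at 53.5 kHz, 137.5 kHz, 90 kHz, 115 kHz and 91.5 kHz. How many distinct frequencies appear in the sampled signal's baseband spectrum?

fs/2 = 21 kHz.
53.5 kHz mod fs = 11.5 kHz.
11.5 kHz ≤ fs/2 = 21 kHz, appears at 11.5 kHz.
137.5 kHz mod fs = 11.5 kHz.
11.5 kHz ≤ fs/2 = 21 kHz, appears at 11.5 kHz.
90 kHz mod fs = 6 kHz.
6 kHz ≤ fs/2 = 21 kHz, appears at 6 kHz.
115 kHz mod fs = 31 kHz.
31 kHz > fs/2 = 21 kHz, folds to fs − 31 kHz = 11 kHz.
91.5 kHz mod fs = 7.5 kHz.
7.5 kHz ≤ fs/2 = 21 kHz, appears at 7.5 kHz.
Distinct values: {6 kHz, 7.5 kHz, 11 kHz, 11.5 kHz} → 4.

4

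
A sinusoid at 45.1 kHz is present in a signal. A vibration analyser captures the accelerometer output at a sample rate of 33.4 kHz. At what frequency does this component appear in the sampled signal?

11.7 kHz

45.1 kHz mod fs = 11.7 kHz.
11.7 kHz ≤ fs/2 = 16.7 kHz, appears at 11.7 kHz.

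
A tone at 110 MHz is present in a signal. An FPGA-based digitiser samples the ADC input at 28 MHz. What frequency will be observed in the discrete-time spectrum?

110 MHz mod fs = 26 MHz.
26 MHz > fs/2 = 14 MHz, folds to fs − 26 MHz = 2 MHz.

2 MHz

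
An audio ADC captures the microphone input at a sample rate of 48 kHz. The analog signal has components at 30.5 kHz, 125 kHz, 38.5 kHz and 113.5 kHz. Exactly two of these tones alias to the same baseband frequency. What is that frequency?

17.5 kHz

fs/2 = 24 kHz.
30.5 kHz > fs/2 = 24 kHz, folds to fs − 30.5 kHz = 17.5 kHz.
125 kHz mod fs = 29 kHz.
29 kHz > fs/2 = 24 kHz, folds to fs − 29 kHz = 19 kHz.
38.5 kHz > fs/2 = 24 kHz, folds to fs − 38.5 kHz = 9.5 kHz.
113.5 kHz mod fs = 17.5 kHz.
17.5 kHz ≤ fs/2 = 24 kHz, appears at 17.5 kHz.
30.5 kHz and 113.5 kHz both map to 17.5 kHz.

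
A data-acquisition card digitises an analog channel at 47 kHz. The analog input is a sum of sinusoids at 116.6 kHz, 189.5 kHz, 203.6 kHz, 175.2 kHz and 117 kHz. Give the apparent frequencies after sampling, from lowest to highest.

fs/2 = 23.5 kHz.
116.6 kHz mod fs = 22.6 kHz.
22.6 kHz ≤ fs/2 = 23.5 kHz, appears at 22.6 kHz.
189.5 kHz mod fs = 1.5 kHz.
1.5 kHz ≤ fs/2 = 23.5 kHz, appears at 1.5 kHz.
203.6 kHz mod fs = 15.6 kHz.
15.6 kHz ≤ fs/2 = 23.5 kHz, appears at 15.6 kHz.
175.2 kHz mod fs = 34.2 kHz.
34.2 kHz > fs/2 = 23.5 kHz, folds to fs − 34.2 kHz = 12.8 kHz.
117 kHz mod fs = 23 kHz.
23 kHz ≤ fs/2 = 23.5 kHz, appears at 23 kHz.
Distinct values: {1.5 kHz, 12.8 kHz, 15.6 kHz, 22.6 kHz, 23 kHz}.

1.5 kHz, 12.8 kHz, 15.6 kHz, 22.6 kHz, 23 kHz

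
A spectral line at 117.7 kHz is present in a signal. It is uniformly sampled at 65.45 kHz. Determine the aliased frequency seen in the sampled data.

13.2 kHz

117.7 kHz mod fs = 52.25 kHz.
52.25 kHz > fs/2 = 32.725 kHz, folds to fs − 52.25 kHz = 13.2 kHz.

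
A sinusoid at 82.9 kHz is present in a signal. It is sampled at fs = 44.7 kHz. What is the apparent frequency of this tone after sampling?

6.5 kHz

82.9 kHz mod fs = 38.2 kHz.
38.2 kHz > fs/2 = 22.35 kHz, folds to fs − 38.2 kHz = 6.5 kHz.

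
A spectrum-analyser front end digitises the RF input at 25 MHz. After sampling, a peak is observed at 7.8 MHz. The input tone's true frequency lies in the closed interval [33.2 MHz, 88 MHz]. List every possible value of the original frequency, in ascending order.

Frequencies that alias to 7.8 MHz are k·fs ± 7.8 MHz for integer k ≥ 0.
k=0: 7.8 MHz.
k=1: 17.2 MHz, 32.8 MHz.
k=2: 42.2 MHz, 57.8 MHz.
k=3: 67.2 MHz, 82.8 MHz.
k=4: 92.2 MHz, 107.8 MHz.
Within [33.2 MHz, 88 MHz]: 42.2 MHz, 57.8 MHz, 67.2 MHz, 82.8 MHz.

42.2 MHz, 57.8 MHz, 67.2 MHz, 82.8 MHz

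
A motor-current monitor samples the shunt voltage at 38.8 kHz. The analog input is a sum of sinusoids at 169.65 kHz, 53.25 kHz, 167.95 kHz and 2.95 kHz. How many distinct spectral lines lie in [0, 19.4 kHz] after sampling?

fs/2 = 19.4 kHz.
169.65 kHz mod fs = 14.45 kHz.
14.45 kHz ≤ fs/2 = 19.4 kHz, appears at 14.45 kHz.
53.25 kHz mod fs = 14.45 kHz.
14.45 kHz ≤ fs/2 = 19.4 kHz, appears at 14.45 kHz.
167.95 kHz mod fs = 12.75 kHz.
12.75 kHz ≤ fs/2 = 19.4 kHz, appears at 12.75 kHz.
2.95 kHz ≤ fs/2 = 19.4 kHz, passes unchanged.
Distinct values: {2.95 kHz, 12.75 kHz, 14.45 kHz} → 3.

3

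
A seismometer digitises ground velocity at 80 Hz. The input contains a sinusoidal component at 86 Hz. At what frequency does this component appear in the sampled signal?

86 Hz mod fs = 6 Hz.
6 Hz ≤ fs/2 = 40 Hz, appears at 6 Hz.

6 Hz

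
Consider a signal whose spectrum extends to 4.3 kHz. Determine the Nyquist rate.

Nyquist rate = 2 × 4.3 kHz = 8.6 kHz.

8.6 kHz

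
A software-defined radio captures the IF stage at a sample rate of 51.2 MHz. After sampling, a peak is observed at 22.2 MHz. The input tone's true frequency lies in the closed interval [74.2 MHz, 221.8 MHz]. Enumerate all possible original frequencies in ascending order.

Frequencies that alias to 22.2 MHz are k·fs ± 22.2 MHz for integer k ≥ 0.
k=0: 22.2 MHz.
k=1: 29 MHz, 73.4 MHz.
k=2: 80.2 MHz, 124.6 MHz.
k=3: 131.4 MHz, 175.8 MHz.
k=4: 182.6 MHz, 227 MHz.
k=5: 233.8 MHz, 278.2 MHz.
Within [74.2 MHz, 221.8 MHz]: 80.2 MHz, 124.6 MHz, 131.4 MHz, 175.8 MHz, 182.6 MHz.

80.2 MHz, 124.6 MHz, 131.4 MHz, 175.8 MHz, 182.6 MHz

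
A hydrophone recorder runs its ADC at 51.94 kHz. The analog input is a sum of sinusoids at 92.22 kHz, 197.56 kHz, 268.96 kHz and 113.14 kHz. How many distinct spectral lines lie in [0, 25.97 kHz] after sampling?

fs/2 = 25.97 kHz.
92.22 kHz mod fs = 40.28 kHz.
40.28 kHz > fs/2 = 25.97 kHz, folds to fs − 40.28 kHz = 11.66 kHz.
197.56 kHz mod fs = 41.74 kHz.
41.74 kHz > fs/2 = 25.97 kHz, folds to fs − 41.74 kHz = 10.2 kHz.
268.96 kHz mod fs = 9.26 kHz.
9.26 kHz ≤ fs/2 = 25.97 kHz, appears at 9.26 kHz.
113.14 kHz mod fs = 9.26 kHz.
9.26 kHz ≤ fs/2 = 25.97 kHz, appears at 9.26 kHz.
Distinct values: {9.26 kHz, 10.2 kHz, 11.66 kHz} → 3.

3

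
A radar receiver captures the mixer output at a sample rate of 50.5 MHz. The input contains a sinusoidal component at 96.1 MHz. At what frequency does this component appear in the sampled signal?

4.9 MHz

96.1 MHz mod fs = 45.6 MHz.
45.6 MHz > fs/2 = 25.25 MHz, folds to fs − 45.6 MHz = 4.9 MHz.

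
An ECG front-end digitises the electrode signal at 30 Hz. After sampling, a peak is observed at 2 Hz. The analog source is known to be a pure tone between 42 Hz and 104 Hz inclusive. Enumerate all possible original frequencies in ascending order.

58 Hz, 62 Hz, 88 Hz, 92 Hz

Frequencies that alias to 2 Hz are k·fs ± 2 Hz for integer k ≥ 0.
k=0: 2 Hz.
k=1: 28 Hz, 32 Hz.
k=2: 58 Hz, 62 Hz.
k=3: 88 Hz, 92 Hz.
k=4: 118 Hz, 122 Hz.
Within [42 Hz, 104 Hz]: 58 Hz, 62 Hz, 88 Hz, 92 Hz.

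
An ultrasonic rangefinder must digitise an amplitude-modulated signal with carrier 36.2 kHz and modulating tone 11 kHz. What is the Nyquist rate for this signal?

AM sidebands sit at fc ± fm = 25.2 kHz and 47.2 kHz.
Highest-frequency component: 47.2 kHz.
Nyquist rate = 2 × 47.2 kHz = 94.4 kHz.

94.4 kHz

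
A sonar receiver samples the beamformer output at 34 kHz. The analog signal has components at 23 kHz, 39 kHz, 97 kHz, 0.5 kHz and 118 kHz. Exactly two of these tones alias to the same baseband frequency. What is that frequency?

5 kHz

fs/2 = 17 kHz.
23 kHz > fs/2 = 17 kHz, folds to fs − 23 kHz = 11 kHz.
39 kHz mod fs = 5 kHz.
5 kHz ≤ fs/2 = 17 kHz, appears at 5 kHz.
97 kHz mod fs = 29 kHz.
29 kHz > fs/2 = 17 kHz, folds to fs − 29 kHz = 5 kHz.
0.5 kHz ≤ fs/2 = 17 kHz, passes unchanged.
118 kHz mod fs = 16 kHz.
16 kHz ≤ fs/2 = 17 kHz, appears at 16 kHz.
39 kHz and 97 kHz both map to 5 kHz.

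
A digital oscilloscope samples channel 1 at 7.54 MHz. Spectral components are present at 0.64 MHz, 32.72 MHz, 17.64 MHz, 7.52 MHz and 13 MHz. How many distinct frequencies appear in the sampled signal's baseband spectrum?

fs/2 = 3.77 MHz.
0.64 MHz ≤ fs/2 = 3.77 MHz, passes unchanged.
32.72 MHz mod fs = 2.56 MHz.
2.56 MHz ≤ fs/2 = 3.77 MHz, appears at 2.56 MHz.
17.64 MHz mod fs = 2.56 MHz.
2.56 MHz ≤ fs/2 = 3.77 MHz, appears at 2.56 MHz.
7.52 MHz > fs/2 = 3.77 MHz, folds to fs − 7.52 MHz = 0.02 MHz.
13 MHz mod fs = 5.46 MHz.
5.46 MHz > fs/2 = 3.77 MHz, folds to fs − 5.46 MHz = 2.08 MHz.
Distinct values: {0.02 MHz, 0.64 MHz, 2.08 MHz, 2.56 MHz} → 4.

4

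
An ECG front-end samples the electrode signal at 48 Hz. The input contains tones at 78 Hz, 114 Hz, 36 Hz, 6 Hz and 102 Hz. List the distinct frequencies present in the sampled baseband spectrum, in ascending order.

6 Hz, 12 Hz, 18 Hz

fs/2 = 24 Hz.
78 Hz mod fs = 30 Hz.
30 Hz > fs/2 = 24 Hz, folds to fs − 30 Hz = 18 Hz.
114 Hz mod fs = 18 Hz.
18 Hz ≤ fs/2 = 24 Hz, appears at 18 Hz.
36 Hz > fs/2 = 24 Hz, folds to fs − 36 Hz = 12 Hz.
6 Hz ≤ fs/2 = 24 Hz, passes unchanged.
102 Hz mod fs = 6 Hz.
6 Hz ≤ fs/2 = 24 Hz, appears at 6 Hz.
Distinct values: {6 Hz, 12 Hz, 18 Hz}.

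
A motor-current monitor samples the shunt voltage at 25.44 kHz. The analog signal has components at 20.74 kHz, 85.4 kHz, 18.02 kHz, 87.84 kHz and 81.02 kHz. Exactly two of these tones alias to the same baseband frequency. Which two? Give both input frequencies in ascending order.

20.74 kHz, 81.02 kHz

fs/2 = 12.72 kHz.
20.74 kHz > fs/2 = 12.72 kHz, folds to fs − 20.74 kHz = 4.7 kHz.
85.4 kHz mod fs = 9.08 kHz.
9.08 kHz ≤ fs/2 = 12.72 kHz, appears at 9.08 kHz.
18.02 kHz > fs/2 = 12.72 kHz, folds to fs − 18.02 kHz = 7.42 kHz.
87.84 kHz mod fs = 11.52 kHz.
11.52 kHz ≤ fs/2 = 12.72 kHz, appears at 11.52 kHz.
81.02 kHz mod fs = 4.7 kHz.
4.7 kHz ≤ fs/2 = 12.72 kHz, appears at 4.7 kHz.
20.74 kHz and 81.02 kHz both map to 4.7 kHz.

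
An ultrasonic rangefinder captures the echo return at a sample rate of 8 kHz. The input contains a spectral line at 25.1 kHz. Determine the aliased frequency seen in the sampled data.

25.1 kHz mod fs = 1.1 kHz.
1.1 kHz ≤ fs/2 = 4 kHz, appears at 1.1 kHz.

1.1 kHz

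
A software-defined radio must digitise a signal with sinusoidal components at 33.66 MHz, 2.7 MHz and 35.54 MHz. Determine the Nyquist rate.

Highest-frequency component: 35.54 MHz.
Nyquist rate = 2 × 35.54 MHz = 71.08 MHz.

71.08 MHz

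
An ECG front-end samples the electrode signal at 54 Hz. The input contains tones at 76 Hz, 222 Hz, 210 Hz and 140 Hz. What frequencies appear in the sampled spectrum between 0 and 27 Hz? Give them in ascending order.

fs/2 = 27 Hz.
76 Hz mod fs = 22 Hz.
22 Hz ≤ fs/2 = 27 Hz, appears at 22 Hz.
222 Hz mod fs = 6 Hz.
6 Hz ≤ fs/2 = 27 Hz, appears at 6 Hz.
210 Hz mod fs = 48 Hz.
48 Hz > fs/2 = 27 Hz, folds to fs − 48 Hz = 6 Hz.
140 Hz mod fs = 32 Hz.
32 Hz > fs/2 = 27 Hz, folds to fs − 32 Hz = 22 Hz.
Distinct values: {6 Hz, 22 Hz}.

6 Hz, 22 Hz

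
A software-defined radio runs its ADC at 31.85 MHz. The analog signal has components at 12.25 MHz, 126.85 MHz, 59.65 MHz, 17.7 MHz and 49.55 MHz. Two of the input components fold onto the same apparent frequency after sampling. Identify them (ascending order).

fs/2 = 15.925 MHz.
12.25 MHz ≤ fs/2 = 15.925 MHz, passes unchanged.
126.85 MHz mod fs = 31.3 MHz.
31.3 MHz > fs/2 = 15.925 MHz, folds to fs − 31.3 MHz = 0.55 MHz.
59.65 MHz mod fs = 27.8 MHz.
27.8 MHz > fs/2 = 15.925 MHz, folds to fs − 27.8 MHz = 4.05 MHz.
17.7 MHz > fs/2 = 15.925 MHz, folds to fs − 17.7 MHz = 14.15 MHz.
49.55 MHz mod fs = 17.7 MHz.
17.7 MHz > fs/2 = 15.925 MHz, folds to fs − 17.7 MHz = 14.15 MHz.
17.7 MHz and 49.55 MHz both map to 14.15 MHz.

17.7 MHz, 49.55 MHz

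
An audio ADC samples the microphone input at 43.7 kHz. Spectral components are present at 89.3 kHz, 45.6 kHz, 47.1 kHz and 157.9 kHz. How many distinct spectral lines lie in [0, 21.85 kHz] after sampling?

3

fs/2 = 21.85 kHz.
89.3 kHz mod fs = 1.9 kHz.
1.9 kHz ≤ fs/2 = 21.85 kHz, appears at 1.9 kHz.
45.6 kHz mod fs = 1.9 kHz.
1.9 kHz ≤ fs/2 = 21.85 kHz, appears at 1.9 kHz.
47.1 kHz mod fs = 3.4 kHz.
3.4 kHz ≤ fs/2 = 21.85 kHz, appears at 3.4 kHz.
157.9 kHz mod fs = 26.8 kHz.
26.8 kHz > fs/2 = 21.85 kHz, folds to fs − 26.8 kHz = 16.9 kHz.
Distinct values: {1.9 kHz, 3.4 kHz, 16.9 kHz} → 3.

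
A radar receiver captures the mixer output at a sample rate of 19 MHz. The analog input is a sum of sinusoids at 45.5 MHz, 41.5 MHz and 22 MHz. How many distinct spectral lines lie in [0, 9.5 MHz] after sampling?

fs/2 = 9.5 MHz.
45.5 MHz mod fs = 7.5 MHz.
7.5 MHz ≤ fs/2 = 9.5 MHz, appears at 7.5 MHz.
41.5 MHz mod fs = 3.5 MHz.
3.5 MHz ≤ fs/2 = 9.5 MHz, appears at 3.5 MHz.
22 MHz mod fs = 3 MHz.
3 MHz ≤ fs/2 = 9.5 MHz, appears at 3 MHz.
Distinct values: {3 MHz, 3.5 MHz, 7.5 MHz} → 3.

3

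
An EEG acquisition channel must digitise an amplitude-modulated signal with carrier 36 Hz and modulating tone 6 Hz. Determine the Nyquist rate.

84 Hz

AM sidebands sit at fc ± fm = 30 Hz and 42 Hz.
Highest-frequency component: 42 Hz.
Nyquist rate = 2 × 42 Hz = 84 Hz.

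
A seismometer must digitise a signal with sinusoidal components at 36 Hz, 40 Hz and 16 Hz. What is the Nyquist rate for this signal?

Highest-frequency component: 40 Hz.
Nyquist rate = 2 × 40 Hz = 80 Hz.

80 Hz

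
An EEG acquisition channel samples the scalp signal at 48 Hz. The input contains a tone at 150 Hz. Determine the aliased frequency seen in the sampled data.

6 Hz

150 Hz mod fs = 6 Hz.
6 Hz ≤ fs/2 = 24 Hz, appears at 6 Hz.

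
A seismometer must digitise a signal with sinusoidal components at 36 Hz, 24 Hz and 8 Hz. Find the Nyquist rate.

72 Hz

Highest-frequency component: 36 Hz.
Nyquist rate = 2 × 36 Hz = 72 Hz.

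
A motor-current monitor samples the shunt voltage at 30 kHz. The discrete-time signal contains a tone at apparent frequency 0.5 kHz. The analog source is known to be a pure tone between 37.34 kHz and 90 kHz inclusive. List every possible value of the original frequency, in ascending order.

Frequencies that alias to 0.5 kHz are k·fs ± 0.5 kHz for integer k ≥ 0.
k=0: 0.5 kHz.
k=1: 29.5 kHz, 30.5 kHz.
k=2: 59.5 kHz, 60.5 kHz.
k=3: 89.5 kHz, 90.5 kHz.
k=4: 119.5 kHz, 120.5 kHz.
Within [37.34 kHz, 90 kHz]: 59.5 kHz, 60.5 kHz, 89.5 kHz.

59.5 kHz, 60.5 kHz, 89.5 kHz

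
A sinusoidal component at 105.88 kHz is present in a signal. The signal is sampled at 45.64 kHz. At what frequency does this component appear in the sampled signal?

105.88 kHz mod fs = 14.6 kHz.
14.6 kHz ≤ fs/2 = 22.82 kHz, appears at 14.6 kHz.

14.6 kHz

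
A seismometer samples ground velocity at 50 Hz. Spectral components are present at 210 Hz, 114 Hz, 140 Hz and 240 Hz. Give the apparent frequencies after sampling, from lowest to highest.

10 Hz, 14 Hz

fs/2 = 25 Hz.
210 Hz mod fs = 10 Hz.
10 Hz ≤ fs/2 = 25 Hz, appears at 10 Hz.
114 Hz mod fs = 14 Hz.
14 Hz ≤ fs/2 = 25 Hz, appears at 14 Hz.
140 Hz mod fs = 40 Hz.
40 Hz > fs/2 = 25 Hz, folds to fs − 40 Hz = 10 Hz.
240 Hz mod fs = 40 Hz.
40 Hz > fs/2 = 25 Hz, folds to fs − 40 Hz = 10 Hz.
Distinct values: {10 Hz, 14 Hz}.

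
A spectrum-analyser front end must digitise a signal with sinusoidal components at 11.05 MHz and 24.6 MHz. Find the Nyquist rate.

Highest-frequency component: 24.6 MHz.
Nyquist rate = 2 × 24.6 MHz = 49.2 MHz.

49.2 MHz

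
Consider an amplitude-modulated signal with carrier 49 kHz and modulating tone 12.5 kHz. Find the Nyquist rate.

AM sidebands sit at fc ± fm = 36.5 kHz and 61.5 kHz.
Highest-frequency component: 61.5 kHz.
Nyquist rate = 2 × 61.5 kHz = 123 kHz.

123 kHz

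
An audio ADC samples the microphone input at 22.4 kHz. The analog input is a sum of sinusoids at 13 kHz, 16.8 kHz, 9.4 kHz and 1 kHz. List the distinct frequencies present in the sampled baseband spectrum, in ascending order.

fs/2 = 11.2 kHz.
13 kHz > fs/2 = 11.2 kHz, folds to fs − 13 kHz = 9.4 kHz.
16.8 kHz > fs/2 = 11.2 kHz, folds to fs − 16.8 kHz = 5.6 kHz.
9.4 kHz ≤ fs/2 = 11.2 kHz, passes unchanged.
1 kHz ≤ fs/2 = 11.2 kHz, passes unchanged.
Distinct values: {1 kHz, 5.6 kHz, 9.4 kHz}.

1 kHz, 5.6 kHz, 9.4 kHz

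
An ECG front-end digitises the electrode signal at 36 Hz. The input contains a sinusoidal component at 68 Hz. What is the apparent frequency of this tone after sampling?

4 Hz

68 Hz mod fs = 32 Hz.
32 Hz > fs/2 = 18 Hz, folds to fs − 32 Hz = 4 Hz.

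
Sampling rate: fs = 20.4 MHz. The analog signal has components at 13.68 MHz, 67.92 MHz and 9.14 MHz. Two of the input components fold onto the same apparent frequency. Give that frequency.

6.72 MHz

fs/2 = 10.2 MHz.
13.68 MHz > fs/2 = 10.2 MHz, folds to fs − 13.68 MHz = 6.72 MHz.
67.92 MHz mod fs = 6.72 MHz.
6.72 MHz ≤ fs/2 = 10.2 MHz, appears at 6.72 MHz.
9.14 MHz ≤ fs/2 = 10.2 MHz, passes unchanged.
13.68 MHz and 67.92 MHz both map to 6.72 MHz.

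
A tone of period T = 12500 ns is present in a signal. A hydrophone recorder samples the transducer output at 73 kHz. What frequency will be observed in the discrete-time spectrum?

7 kHz

T = 12500 ns → f = 1/T = 80 kHz.
80 kHz mod fs = 7 kHz.
7 kHz ≤ fs/2 = 36.5 kHz, appears at 7 kHz.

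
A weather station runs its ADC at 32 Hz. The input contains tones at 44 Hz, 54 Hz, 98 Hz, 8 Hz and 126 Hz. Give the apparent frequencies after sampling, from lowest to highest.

fs/2 = 16 Hz.
44 Hz mod fs = 12 Hz.
12 Hz ≤ fs/2 = 16 Hz, appears at 12 Hz.
54 Hz mod fs = 22 Hz.
22 Hz > fs/2 = 16 Hz, folds to fs − 22 Hz = 10 Hz.
98 Hz mod fs = 2 Hz.
2 Hz ≤ fs/2 = 16 Hz, appears at 2 Hz.
8 Hz ≤ fs/2 = 16 Hz, passes unchanged.
126 Hz mod fs = 30 Hz.
30 Hz > fs/2 = 16 Hz, folds to fs − 30 Hz = 2 Hz.
Distinct values: {2 Hz, 8 Hz, 10 Hz, 12 Hz}.

2 Hz, 8 Hz, 10 Hz, 12 Hz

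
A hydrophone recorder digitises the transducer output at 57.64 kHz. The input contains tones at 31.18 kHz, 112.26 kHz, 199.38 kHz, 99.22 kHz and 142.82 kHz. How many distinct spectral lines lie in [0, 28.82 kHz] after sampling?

4

fs/2 = 28.82 kHz.
31.18 kHz > fs/2 = 28.82 kHz, folds to fs − 31.18 kHz = 26.46 kHz.
112.26 kHz mod fs = 54.62 kHz.
54.62 kHz > fs/2 = 28.82 kHz, folds to fs − 54.62 kHz = 3.02 kHz.
199.38 kHz mod fs = 26.46 kHz.
26.46 kHz ≤ fs/2 = 28.82 kHz, appears at 26.46 kHz.
99.22 kHz mod fs = 41.58 kHz.
41.58 kHz > fs/2 = 28.82 kHz, folds to fs − 41.58 kHz = 16.06 kHz.
142.82 kHz mod fs = 27.54 kHz.
27.54 kHz ≤ fs/2 = 28.82 kHz, appears at 27.54 kHz.
Distinct values: {3.02 kHz, 16.06 kHz, 26.46 kHz, 27.54 kHz} → 4.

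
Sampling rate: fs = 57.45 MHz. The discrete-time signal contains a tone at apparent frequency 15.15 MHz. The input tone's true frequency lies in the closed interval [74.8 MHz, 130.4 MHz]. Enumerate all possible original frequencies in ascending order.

99.75 MHz, 130.05 MHz

Frequencies that alias to 15.15 MHz are k·fs ± 15.15 MHz for integer k ≥ 0.
k=0: 15.15 MHz.
k=1: 42.3 MHz, 72.6 MHz.
k=2: 99.75 MHz, 130.05 MHz.
k=3: 157.2 MHz, 187.5 MHz.
Within [74.8 MHz, 130.4 MHz]: 99.75 MHz, 130.05 MHz.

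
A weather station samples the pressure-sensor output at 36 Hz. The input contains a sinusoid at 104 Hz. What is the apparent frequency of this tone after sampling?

4 Hz

104 Hz mod fs = 32 Hz.
32 Hz > fs/2 = 18 Hz, folds to fs − 32 Hz = 4 Hz.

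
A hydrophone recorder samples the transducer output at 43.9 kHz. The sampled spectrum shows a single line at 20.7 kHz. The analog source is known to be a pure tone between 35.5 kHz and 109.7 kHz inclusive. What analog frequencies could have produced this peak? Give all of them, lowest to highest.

Frequencies that alias to 20.7 kHz are k·fs ± 20.7 kHz for integer k ≥ 0.
k=0: 20.7 kHz.
k=1: 23.2 kHz, 64.6 kHz.
k=2: 67.1 kHz, 108.5 kHz.
k=3: 111 kHz, 152.4 kHz.
Within [35.5 kHz, 109.7 kHz]: 64.6 kHz, 67.1 kHz, 108.5 kHz.

64.6 kHz, 67.1 kHz, 108.5 kHz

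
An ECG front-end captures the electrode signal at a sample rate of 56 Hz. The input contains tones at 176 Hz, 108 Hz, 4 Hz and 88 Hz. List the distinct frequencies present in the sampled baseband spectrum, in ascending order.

4 Hz, 8 Hz, 24 Hz

fs/2 = 28 Hz.
176 Hz mod fs = 8 Hz.
8 Hz ≤ fs/2 = 28 Hz, appears at 8 Hz.
108 Hz mod fs = 52 Hz.
52 Hz > fs/2 = 28 Hz, folds to fs − 52 Hz = 4 Hz.
4 Hz ≤ fs/2 = 28 Hz, passes unchanged.
88 Hz mod fs = 32 Hz.
32 Hz > fs/2 = 28 Hz, folds to fs − 32 Hz = 24 Hz.
Distinct values: {4 Hz, 8 Hz, 24 Hz}.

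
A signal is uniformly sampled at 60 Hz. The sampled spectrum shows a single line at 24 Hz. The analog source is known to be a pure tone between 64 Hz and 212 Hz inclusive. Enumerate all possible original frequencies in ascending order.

84 Hz, 96 Hz, 144 Hz, 156 Hz, 204 Hz

Frequencies that alias to 24 Hz are k·fs ± 24 Hz for integer k ≥ 0.
k=0: 24 Hz.
k=1: 36 Hz, 84 Hz.
k=2: 96 Hz, 144 Hz.
k=3: 156 Hz, 204 Hz.
k=4: 216 Hz, 264 Hz.
Within [64 Hz, 212 Hz]: 84 Hz, 96 Hz, 144 Hz, 156 Hz, 204 Hz.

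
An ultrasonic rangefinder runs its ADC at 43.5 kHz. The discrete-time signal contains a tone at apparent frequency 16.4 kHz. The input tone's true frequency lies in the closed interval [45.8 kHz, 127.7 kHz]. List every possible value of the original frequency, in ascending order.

Frequencies that alias to 16.4 kHz are k·fs ± 16.4 kHz for integer k ≥ 0.
k=0: 16.4 kHz.
k=1: 27.1 kHz, 59.9 kHz.
k=2: 70.6 kHz, 103.4 kHz.
k=3: 114.1 kHz, 146.9 kHz.
k=4: 157.6 kHz, 190.4 kHz.
Within [45.8 kHz, 127.7 kHz]: 59.9 kHz, 70.6 kHz, 103.4 kHz, 114.1 kHz.

59.9 kHz, 70.6 kHz, 103.4 kHz, 114.1 kHz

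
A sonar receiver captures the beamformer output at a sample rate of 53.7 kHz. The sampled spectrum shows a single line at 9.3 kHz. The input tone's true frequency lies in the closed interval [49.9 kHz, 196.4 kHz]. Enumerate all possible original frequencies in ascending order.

63 kHz, 98.1 kHz, 116.7 kHz, 151.8 kHz, 170.4 kHz

Frequencies that alias to 9.3 kHz are k·fs ± 9.3 kHz for integer k ≥ 0.
k=0: 9.3 kHz.
k=1: 44.4 kHz, 63 kHz.
k=2: 98.1 kHz, 116.7 kHz.
k=3: 151.8 kHz, 170.4 kHz.
k=4: 205.5 kHz, 224.1 kHz.
Within [49.9 kHz, 196.4 kHz]: 63 kHz, 98.1 kHz, 116.7 kHz, 151.8 kHz, 170.4 kHz.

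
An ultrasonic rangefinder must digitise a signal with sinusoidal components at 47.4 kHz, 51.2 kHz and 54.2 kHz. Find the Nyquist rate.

Highest-frequency component: 54.2 kHz.
Nyquist rate = 2 × 54.2 kHz = 108.4 kHz.

108.4 kHz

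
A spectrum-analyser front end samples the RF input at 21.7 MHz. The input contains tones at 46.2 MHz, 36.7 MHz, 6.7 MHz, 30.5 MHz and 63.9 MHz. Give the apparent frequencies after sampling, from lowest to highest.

fs/2 = 10.85 MHz.
46.2 MHz mod fs = 2.8 MHz.
2.8 MHz ≤ fs/2 = 10.85 MHz, appears at 2.8 MHz.
36.7 MHz mod fs = 15 MHz.
15 MHz > fs/2 = 10.85 MHz, folds to fs − 15 MHz = 6.7 MHz.
6.7 MHz ≤ fs/2 = 10.85 MHz, passes unchanged.
30.5 MHz mod fs = 8.8 MHz.
8.8 MHz ≤ fs/2 = 10.85 MHz, appears at 8.8 MHz.
63.9 MHz mod fs = 20.5 MHz.
20.5 MHz > fs/2 = 10.85 MHz, folds to fs − 20.5 MHz = 1.2 MHz.
Distinct values: {1.2 MHz, 2.8 MHz, 6.7 MHz, 8.8 MHz}.

1.2 MHz, 2.8 MHz, 6.7 MHz, 8.8 MHz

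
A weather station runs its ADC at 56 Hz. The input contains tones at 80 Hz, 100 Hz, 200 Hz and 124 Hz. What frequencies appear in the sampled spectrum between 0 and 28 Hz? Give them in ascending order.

fs/2 = 28 Hz.
80 Hz mod fs = 24 Hz.
24 Hz ≤ fs/2 = 28 Hz, appears at 24 Hz.
100 Hz mod fs = 44 Hz.
44 Hz > fs/2 = 28 Hz, folds to fs − 44 Hz = 12 Hz.
200 Hz mod fs = 32 Hz.
32 Hz > fs/2 = 28 Hz, folds to fs − 32 Hz = 24 Hz.
124 Hz mod fs = 12 Hz.
12 Hz ≤ fs/2 = 28 Hz, appears at 12 Hz.
Distinct values: {12 Hz, 24 Hz}.

12 Hz, 24 Hz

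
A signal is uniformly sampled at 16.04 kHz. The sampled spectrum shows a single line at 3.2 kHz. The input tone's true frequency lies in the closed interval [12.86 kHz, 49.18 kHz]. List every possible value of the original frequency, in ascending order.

19.24 kHz, 28.88 kHz, 35.28 kHz, 44.92 kHz

Frequencies that alias to 3.2 kHz are k·fs ± 3.2 kHz for integer k ≥ 0.
k=0: 3.2 kHz.
k=1: 12.84 kHz, 19.24 kHz.
k=2: 28.88 kHz, 35.28 kHz.
k=3: 44.92 kHz, 51.32 kHz.
k=4: 60.96 kHz, 67.36 kHz.
Within [12.86 kHz, 49.18 kHz]: 19.24 kHz, 28.88 kHz, 35.28 kHz, 44.92 kHz.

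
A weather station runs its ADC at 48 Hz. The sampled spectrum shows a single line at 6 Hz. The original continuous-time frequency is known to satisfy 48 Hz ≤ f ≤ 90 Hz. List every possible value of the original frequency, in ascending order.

54 Hz, 90 Hz

Frequencies that alias to 6 Hz are k·fs ± 6 Hz for integer k ≥ 0.
k=0: 6 Hz.
k=1: 42 Hz, 54 Hz.
k=2: 90 Hz, 102 Hz.
k=3: 138 Hz, 150 Hz.
Within [48 Hz, 90 Hz]: 54 Hz, 90 Hz.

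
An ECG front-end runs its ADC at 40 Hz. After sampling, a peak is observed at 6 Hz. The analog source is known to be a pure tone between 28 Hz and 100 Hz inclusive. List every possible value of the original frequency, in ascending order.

Frequencies that alias to 6 Hz are k·fs ± 6 Hz for integer k ≥ 0.
k=0: 6 Hz.
k=1: 34 Hz, 46 Hz.
k=2: 74 Hz, 86 Hz.
k=3: 114 Hz, 126 Hz.
Within [28 Hz, 100 Hz]: 34 Hz, 46 Hz, 74 Hz, 86 Hz.

34 Hz, 46 Hz, 74 Hz, 86 Hz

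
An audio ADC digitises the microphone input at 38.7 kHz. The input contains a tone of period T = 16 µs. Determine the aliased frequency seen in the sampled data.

14.9 kHz

T = 16 µs → f = 1/T = 62.5 kHz.
62.5 kHz mod fs = 23.8 kHz.
23.8 kHz > fs/2 = 19.35 kHz, folds to fs − 23.8 kHz = 14.9 kHz.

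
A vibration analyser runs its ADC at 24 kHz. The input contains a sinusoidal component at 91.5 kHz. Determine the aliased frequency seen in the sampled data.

91.5 kHz mod fs = 19.5 kHz.
19.5 kHz > fs/2 = 12 kHz, folds to fs − 19.5 kHz = 4.5 kHz.

4.5 kHz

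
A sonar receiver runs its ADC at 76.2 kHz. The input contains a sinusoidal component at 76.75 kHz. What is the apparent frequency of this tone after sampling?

76.75 kHz mod fs = 0.55 kHz.
0.55 kHz ≤ fs/2 = 38.1 kHz, appears at 0.55 kHz.

0.55 kHz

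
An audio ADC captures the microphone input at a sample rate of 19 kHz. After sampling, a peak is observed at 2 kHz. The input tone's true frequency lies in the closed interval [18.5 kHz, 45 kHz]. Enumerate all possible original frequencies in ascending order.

21 kHz, 36 kHz, 40 kHz

Frequencies that alias to 2 kHz are k·fs ± 2 kHz for integer k ≥ 0.
k=0: 2 kHz.
k=1: 17 kHz, 21 kHz.
k=2: 36 kHz, 40 kHz.
k=3: 55 kHz, 59 kHz.
Within [18.5 kHz, 45 kHz]: 21 kHz, 36 kHz, 40 kHz.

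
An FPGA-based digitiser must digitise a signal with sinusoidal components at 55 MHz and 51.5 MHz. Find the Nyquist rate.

110 MHz

Highest-frequency component: 55 MHz.
Nyquist rate = 2 × 55 MHz = 110 MHz.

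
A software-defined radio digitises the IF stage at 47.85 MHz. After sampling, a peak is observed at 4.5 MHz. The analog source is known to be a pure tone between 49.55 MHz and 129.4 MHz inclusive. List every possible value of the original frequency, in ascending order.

Frequencies that alias to 4.5 MHz are k·fs ± 4.5 MHz for integer k ≥ 0.
k=0: 4.5 MHz.
k=1: 43.35 MHz, 52.35 MHz.
k=2: 91.2 MHz, 100.2 MHz.
k=3: 139.05 MHz, 148.05 MHz.
Within [49.55 MHz, 129.4 MHz]: 52.35 MHz, 91.2 MHz, 100.2 MHz.

52.35 MHz, 91.2 MHz, 100.2 MHz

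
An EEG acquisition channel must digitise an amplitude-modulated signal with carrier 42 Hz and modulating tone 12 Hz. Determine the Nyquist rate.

AM sidebands sit at fc ± fm = 30 Hz and 54 Hz.
Highest-frequency component: 54 Hz.
Nyquist rate = 2 × 54 Hz = 108 Hz.

108 Hz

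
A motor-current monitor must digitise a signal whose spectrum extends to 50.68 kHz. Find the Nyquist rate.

Nyquist rate = 2 × 50.68 kHz = 101.36 kHz.

101.36 kHz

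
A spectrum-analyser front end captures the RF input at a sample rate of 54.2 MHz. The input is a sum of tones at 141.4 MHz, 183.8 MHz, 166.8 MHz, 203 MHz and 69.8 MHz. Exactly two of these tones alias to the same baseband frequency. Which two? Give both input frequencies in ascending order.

fs/2 = 27.1 MHz.
141.4 MHz mod fs = 33 MHz.
33 MHz > fs/2 = 27.1 MHz, folds to fs − 33 MHz = 21.2 MHz.
183.8 MHz mod fs = 21.2 MHz.
21.2 MHz ≤ fs/2 = 27.1 MHz, appears at 21.2 MHz.
166.8 MHz mod fs = 4.2 MHz.
4.2 MHz ≤ fs/2 = 27.1 MHz, appears at 4.2 MHz.
203 MHz mod fs = 40.4 MHz.
40.4 MHz > fs/2 = 27.1 MHz, folds to fs − 40.4 MHz = 13.8 MHz.
69.8 MHz mod fs = 15.6 MHz.
15.6 MHz ≤ fs/2 = 27.1 MHz, appears at 15.6 MHz.
141.4 MHz and 183.8 MHz both map to 21.2 MHz.

141.4 MHz, 183.8 MHz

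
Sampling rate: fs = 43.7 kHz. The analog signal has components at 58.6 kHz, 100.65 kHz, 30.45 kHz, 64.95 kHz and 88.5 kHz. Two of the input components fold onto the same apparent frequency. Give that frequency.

13.25 kHz

fs/2 = 21.85 kHz.
58.6 kHz mod fs = 14.9 kHz.
14.9 kHz ≤ fs/2 = 21.85 kHz, appears at 14.9 kHz.
100.65 kHz mod fs = 13.25 kHz.
13.25 kHz ≤ fs/2 = 21.85 kHz, appears at 13.25 kHz.
30.45 kHz > fs/2 = 21.85 kHz, folds to fs − 30.45 kHz = 13.25 kHz.
64.95 kHz mod fs = 21.25 kHz.
21.25 kHz ≤ fs/2 = 21.85 kHz, appears at 21.25 kHz.
88.5 kHz mod fs = 1.1 kHz.
1.1 kHz ≤ fs/2 = 21.85 kHz, appears at 1.1 kHz.
30.45 kHz and 100.65 kHz both map to 13.25 kHz.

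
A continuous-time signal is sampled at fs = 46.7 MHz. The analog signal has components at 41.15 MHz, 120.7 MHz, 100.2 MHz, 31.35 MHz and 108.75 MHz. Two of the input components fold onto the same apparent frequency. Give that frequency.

15.35 MHz

fs/2 = 23.35 MHz.
41.15 MHz > fs/2 = 23.35 MHz, folds to fs − 41.15 MHz = 5.55 MHz.
120.7 MHz mod fs = 27.3 MHz.
27.3 MHz > fs/2 = 23.35 MHz, folds to fs − 27.3 MHz = 19.4 MHz.
100.2 MHz mod fs = 6.8 MHz.
6.8 MHz ≤ fs/2 = 23.35 MHz, appears at 6.8 MHz.
31.35 MHz > fs/2 = 23.35 MHz, folds to fs − 31.35 MHz = 15.35 MHz.
108.75 MHz mod fs = 15.35 MHz.
15.35 MHz ≤ fs/2 = 23.35 MHz, appears at 15.35 MHz.
31.35 MHz and 108.75 MHz both map to 15.35 MHz.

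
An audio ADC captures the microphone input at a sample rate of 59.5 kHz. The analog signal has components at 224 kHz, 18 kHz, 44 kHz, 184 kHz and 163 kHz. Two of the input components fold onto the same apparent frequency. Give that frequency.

15.5 kHz

fs/2 = 29.75 kHz.
224 kHz mod fs = 45.5 kHz.
45.5 kHz > fs/2 = 29.75 kHz, folds to fs − 45.5 kHz = 14 kHz.
18 kHz ≤ fs/2 = 29.75 kHz, passes unchanged.
44 kHz > fs/2 = 29.75 kHz, folds to fs − 44 kHz = 15.5 kHz.
184 kHz mod fs = 5.5 kHz.
5.5 kHz ≤ fs/2 = 29.75 kHz, appears at 5.5 kHz.
163 kHz mod fs = 44 kHz.
44 kHz > fs/2 = 29.75 kHz, folds to fs − 44 kHz = 15.5 kHz.
44 kHz and 163 kHz both map to 15.5 kHz.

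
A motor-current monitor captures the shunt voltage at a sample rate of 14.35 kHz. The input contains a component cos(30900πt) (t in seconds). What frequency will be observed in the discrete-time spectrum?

ω = 30900π rad/s → f = ω/(2π) = 15450 Hz = 15.45 kHz.
15.45 kHz mod fs = 1.1 kHz.
1.1 kHz ≤ fs/2 = 7.175 kHz, appears at 1.1 kHz.

1.1 kHz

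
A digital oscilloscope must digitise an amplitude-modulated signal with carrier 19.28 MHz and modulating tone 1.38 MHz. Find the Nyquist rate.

41.32 MHz

AM sidebands sit at fc ± fm = 17.9 MHz and 20.66 MHz.
Highest-frequency component: 20.66 MHz.
Nyquist rate = 2 × 20.66 MHz = 41.32 MHz.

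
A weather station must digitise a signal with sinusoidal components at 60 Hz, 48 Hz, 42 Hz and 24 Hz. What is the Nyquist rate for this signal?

Highest-frequency component: 60 Hz.
Nyquist rate = 2 × 60 Hz = 120 Hz.

120 Hz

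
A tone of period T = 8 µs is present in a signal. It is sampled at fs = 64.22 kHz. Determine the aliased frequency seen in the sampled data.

3.44 kHz

T = 8 µs → f = 1/T = 125 kHz.
125 kHz mod fs = 60.78 kHz.
60.78 kHz > fs/2 = 32.11 kHz, folds to fs − 60.78 kHz = 3.44 kHz.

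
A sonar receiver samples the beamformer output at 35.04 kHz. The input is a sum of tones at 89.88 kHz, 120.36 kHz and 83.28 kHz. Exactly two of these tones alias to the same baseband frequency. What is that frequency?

fs/2 = 17.52 kHz.
89.88 kHz mod fs = 19.8 kHz.
19.8 kHz > fs/2 = 17.52 kHz, folds to fs − 19.8 kHz = 15.24 kHz.
120.36 kHz mod fs = 15.24 kHz.
15.24 kHz ≤ fs/2 = 17.52 kHz, appears at 15.24 kHz.
83.28 kHz mod fs = 13.2 kHz.
13.2 kHz ≤ fs/2 = 17.52 kHz, appears at 13.2 kHz.
89.88 kHz and 120.36 kHz both map to 15.24 kHz.

15.24 kHz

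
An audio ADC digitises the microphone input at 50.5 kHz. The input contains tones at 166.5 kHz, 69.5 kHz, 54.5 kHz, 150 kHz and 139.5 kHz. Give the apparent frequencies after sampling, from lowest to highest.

fs/2 = 25.25 kHz.
166.5 kHz mod fs = 15 kHz.
15 kHz ≤ fs/2 = 25.25 kHz, appears at 15 kHz.
69.5 kHz mod fs = 19 kHz.
19 kHz ≤ fs/2 = 25.25 kHz, appears at 19 kHz.
54.5 kHz mod fs = 4 kHz.
4 kHz ≤ fs/2 = 25.25 kHz, appears at 4 kHz.
150 kHz mod fs = 49 kHz.
49 kHz > fs/2 = 25.25 kHz, folds to fs − 49 kHz = 1.5 kHz.
139.5 kHz mod fs = 38.5 kHz.
38.5 kHz > fs/2 = 25.25 kHz, folds to fs − 38.5 kHz = 12 kHz.
Distinct values: {1.5 kHz, 4 kHz, 12 kHz, 15 kHz, 19 kHz}.

1.5 kHz, 4 kHz, 12 kHz, 15 kHz, 19 kHz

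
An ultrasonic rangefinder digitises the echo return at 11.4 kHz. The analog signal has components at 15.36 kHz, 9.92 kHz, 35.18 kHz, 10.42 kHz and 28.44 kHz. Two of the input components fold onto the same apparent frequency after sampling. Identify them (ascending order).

fs/2 = 5.7 kHz.
15.36 kHz mod fs = 3.96 kHz.
3.96 kHz ≤ fs/2 = 5.7 kHz, appears at 3.96 kHz.
9.92 kHz > fs/2 = 5.7 kHz, folds to fs − 9.92 kHz = 1.48 kHz.
35.18 kHz mod fs = 0.98 kHz.
0.98 kHz ≤ fs/2 = 5.7 kHz, appears at 0.98 kHz.
10.42 kHz > fs/2 = 5.7 kHz, folds to fs − 10.42 kHz = 0.98 kHz.
28.44 kHz mod fs = 5.64 kHz.
5.64 kHz ≤ fs/2 = 5.7 kHz, appears at 5.64 kHz.
10.42 kHz and 35.18 kHz both map to 0.98 kHz.

10.42 kHz, 35.18 kHz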